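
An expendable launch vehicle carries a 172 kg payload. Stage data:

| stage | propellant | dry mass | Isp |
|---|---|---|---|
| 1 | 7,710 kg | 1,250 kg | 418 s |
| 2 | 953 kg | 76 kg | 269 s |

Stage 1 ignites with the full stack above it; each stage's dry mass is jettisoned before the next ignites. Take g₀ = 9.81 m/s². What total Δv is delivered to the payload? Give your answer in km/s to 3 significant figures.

Δv ≈ 9.99 km/s

Ignition mass of stage 1 = 7,710+1,250 + 953+76 + 172 = 10,161 kg.
Stage 1: m₀ = 10,161 kg, m_f = 10,161 − 7,710 = 2,451 kg; Δv = 418×9.81×ln(4.146) = 4100.6×1.4221 ≈ 5831 m/s.
Stage 2: m₀ = 1,201 kg, m_f = 1,201 − 953 = 248 kg; Δv = 269×9.81×ln(4.843) = 2638.9×1.5775 ≈ 4163 m/s.
Total Δv = 5831 + 4163 = 9994 m/s.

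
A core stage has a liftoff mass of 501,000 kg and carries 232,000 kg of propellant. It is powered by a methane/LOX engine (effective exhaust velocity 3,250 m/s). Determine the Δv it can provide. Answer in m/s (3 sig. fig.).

m_f = m₀ − m_prop = 501,000 − 232,000 = 269,000 kg.
Using Δv = v_e ln(m₀/m_f): Δv = v_e · ln(m₀/m_f) = 3250.0 × ln(1.862) = 3250.0 × 0.6219 ≈ 2021.2 m/s.

Δv ≈ 2020 m/s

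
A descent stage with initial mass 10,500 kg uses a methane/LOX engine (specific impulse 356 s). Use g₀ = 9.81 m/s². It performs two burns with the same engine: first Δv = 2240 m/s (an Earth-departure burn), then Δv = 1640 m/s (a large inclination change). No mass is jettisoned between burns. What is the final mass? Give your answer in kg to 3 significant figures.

final mass ≈ 3460 kg

v_e = Isp · g₀ = 356 × 9.81 = 3492.4 m/s.
After the first burn: m = 10500 × exp(−2240/3492.4) = 10500 × 0.52655 = 5,528.78 kg.
After the second burn: m = 5,528.78 × exp(−1640/3492.4) = 5,528.78 × 0.62525 = 3,456.87 kg.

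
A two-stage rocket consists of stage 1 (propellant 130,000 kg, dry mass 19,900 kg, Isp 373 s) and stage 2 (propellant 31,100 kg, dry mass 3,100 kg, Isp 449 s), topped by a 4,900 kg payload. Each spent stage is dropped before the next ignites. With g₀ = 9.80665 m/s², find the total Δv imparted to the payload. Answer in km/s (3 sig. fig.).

Δv ≈ 11.2 km/s

Ignition mass of stage 1 = 130,000+19,900 + 31,100+3,100 + 4,900 = 189,000 kg.
Stage 1: m₀ = 189,000 kg, m_f = 189,000 − 130,000 = 59,000 kg; Δv = 373×9.80665×ln(3.203) = 3657.9×1.1642 ≈ 4259 m/s.
Stage 2: m₀ = 39,100 kg, m_f = 39,100 − 31,100 = 8,000 kg; Δv = 449×9.80665×ln(4.888) = 4403.2×1.5867 ≈ 6986 m/s.
Total Δv = 4259 + 6986 = 11245 m/s.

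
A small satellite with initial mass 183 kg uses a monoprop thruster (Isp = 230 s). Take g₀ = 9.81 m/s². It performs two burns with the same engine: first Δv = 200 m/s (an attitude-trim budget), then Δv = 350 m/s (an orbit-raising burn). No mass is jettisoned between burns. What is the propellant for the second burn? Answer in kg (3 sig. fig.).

v_e = Isp · g₀ = 230 × 9.81 = 2256.3 m/s.
After the first burn: m = 183 × exp(−200/2256.3) = 183 × 0.91517 = 167.476 kg.
After the second burn: m = 167.476 × exp(−350/2256.3) = 167.476 × 0.85631 = 143.411 kg.
Second-burn propellant = 167.476 − 143.411 = 24.065 kg.

propellant for the second burn ≈ 24.1 kg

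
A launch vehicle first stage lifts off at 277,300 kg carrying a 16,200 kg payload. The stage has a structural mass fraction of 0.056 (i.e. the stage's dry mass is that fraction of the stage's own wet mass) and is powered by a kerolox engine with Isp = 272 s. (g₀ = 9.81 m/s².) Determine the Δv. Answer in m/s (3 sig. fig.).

Δv ≈ 5860 m/s

Stage wet mass = m₀ − payload = 277,300 − 16,200 = 261,100 kg.
Stage dry mass = ε × stage wet mass = 0.056 × 261,100 = 14,621.6 kg.
Burnout mass m_f = stage dry + payload = 14,621.6 + 16,200 = 30,821.6 kg.
v_e = Isp · g₀ = 272 × 9.81 = 2668.3 m/s.
Using Δv = v_e ln(m₀/m_f): Δv = v_e · ln(277,300/30,821.6) = 2668.3 × ln(8.997) = 2668.3 × 2.1969 ≈ 5862 m/s.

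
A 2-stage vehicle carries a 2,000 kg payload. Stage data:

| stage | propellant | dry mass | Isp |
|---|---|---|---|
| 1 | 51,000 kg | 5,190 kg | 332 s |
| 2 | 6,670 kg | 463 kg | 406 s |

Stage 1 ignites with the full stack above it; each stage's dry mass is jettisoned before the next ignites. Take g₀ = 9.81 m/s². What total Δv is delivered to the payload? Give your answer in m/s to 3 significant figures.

Ignition mass of stage 1 = 51,000+5,190 + 6,670+463 + 2,000 = 65,323 kg.
Stage 1: m₀ = 65,323 kg, m_f = 65,323 − 51,000 = 14,323 kg; Δv = 332×9.81×ln(4.561) = 3256.9×1.5175 ≈ 4942 m/s.
Stage 2: m₀ = 9,133 kg, m_f = 9,133 − 6,670 = 2,463 kg; Δv = 406×9.81×ln(3.708) = 3982.9×1.3105 ≈ 5220 m/s.
Total Δv = 4942 + 5220 = 10162 m/s.

Δv ≈ 10200 m/s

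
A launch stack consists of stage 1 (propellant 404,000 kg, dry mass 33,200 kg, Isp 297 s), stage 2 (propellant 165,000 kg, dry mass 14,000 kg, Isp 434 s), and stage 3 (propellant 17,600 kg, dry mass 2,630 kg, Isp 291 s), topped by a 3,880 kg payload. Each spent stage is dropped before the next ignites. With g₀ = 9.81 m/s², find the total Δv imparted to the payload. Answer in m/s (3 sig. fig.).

Δv ≈ 13800 m/s

Ignition mass of stage 1 = 404,000+33,200 + 165,000+14,000 + 17,600+2,630 + 3,880 = 640,310 kg.
Stage 1: m₀ = 640,310 kg, m_f = 640,310 − 404,000 = 236,310 kg; Δv = 297×9.81×ln(2.71) = 2913.6×0.9968 ≈ 2904 m/s.
Stage 2: m₀ = 203,110 kg, m_f = 203,110 − 165,000 = 38,110 kg; Δv = 434×9.81×ln(5.33) = 4257.5×1.6733 ≈ 7124 m/s.
Stage 3: m₀ = 24,110 kg, m_f = 24,110 − 17,600 = 6,510 kg; Δv = 291×9.81×ln(3.704) = 2854.7×1.3093 ≈ 3738 m/s.
Total Δv = 2904 + 7124 + 3738 = 13766 m/s.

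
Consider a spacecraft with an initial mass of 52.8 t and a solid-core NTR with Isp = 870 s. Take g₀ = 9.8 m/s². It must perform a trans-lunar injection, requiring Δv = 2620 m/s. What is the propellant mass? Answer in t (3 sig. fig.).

v_e = Isp · g₀ = 870 × 9.8 = 8526.0 m/s.
Using Δv = v_e ln(m₀/m_f): m₀/m_f = exp(Δv / v_e) = exp(2620 / 8526.0) = exp(0.3073) = 1.3597.
m_f = 52.8 / 1.3597 = 38.8321 t, so propellant = m₀ − m_f = 52.8 − 38.8321 = 13.9679 t.

propellant mass ≈ 14.0 t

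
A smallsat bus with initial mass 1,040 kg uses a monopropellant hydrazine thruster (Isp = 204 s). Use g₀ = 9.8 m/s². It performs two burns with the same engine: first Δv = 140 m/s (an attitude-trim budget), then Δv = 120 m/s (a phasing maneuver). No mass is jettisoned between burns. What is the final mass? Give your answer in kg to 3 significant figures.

final mass ≈ 913 kg

v_e = Isp · g₀ = 204 × 9.8 = 1999.2 m/s.
After the first burn: m = 1040 × exp(−140/1999.2) = 1040 × 0.93237 = 969.665 kg.
After the second burn: m = 969.665 × exp(−120/1999.2) = 969.665 × 0.94174 = 913.172 kg.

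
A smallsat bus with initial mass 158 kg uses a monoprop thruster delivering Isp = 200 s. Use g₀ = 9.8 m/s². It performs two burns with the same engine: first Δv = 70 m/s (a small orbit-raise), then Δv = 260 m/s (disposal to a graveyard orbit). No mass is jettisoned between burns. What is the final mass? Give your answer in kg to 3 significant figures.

v_e = Isp · g₀ = 200 × 9.8 = 1960.0 m/s.
After the first burn: m = 158 × exp(−70/1960.0) = 158 × 0.96492 = 152.457 kg.
After the second burn: m = 152.457 × exp(−260/1960.0) = 152.457 × 0.87577 = 133.517 kg.

final mass ≈ 134 kg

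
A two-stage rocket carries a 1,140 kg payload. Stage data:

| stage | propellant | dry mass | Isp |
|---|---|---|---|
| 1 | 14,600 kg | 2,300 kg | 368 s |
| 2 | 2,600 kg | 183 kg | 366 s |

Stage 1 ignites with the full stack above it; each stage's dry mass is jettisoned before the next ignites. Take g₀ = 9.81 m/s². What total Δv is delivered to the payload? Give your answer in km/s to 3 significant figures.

Ignition mass of stage 1 = 14,600+2,300 + 2,600+183 + 1,140 = 20,823 kg.
Stage 1: m₀ = 20,823 kg, m_f = 20,823 − 14,600 = 6,223 kg; Δv = 368×9.81×ln(3.346) = 3610.1×1.2078 ≈ 4360 m/s.
Stage 2: m₀ = 3,923 kg, m_f = 3,923 − 2,600 = 1,323 kg; Δv = 366×9.81×ln(2.965) = 3590.5×1.0870 ≈ 3903 m/s.
Total Δv = 4360 + 3903 = 8263 m/s.

Δv ≈ 8.26 km/s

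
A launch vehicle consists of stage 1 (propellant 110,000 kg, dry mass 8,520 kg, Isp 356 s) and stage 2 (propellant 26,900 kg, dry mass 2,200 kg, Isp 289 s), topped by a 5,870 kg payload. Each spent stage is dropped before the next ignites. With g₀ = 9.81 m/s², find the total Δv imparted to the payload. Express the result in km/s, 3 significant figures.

Δv ≈ 8.56 km/s

Ignition mass of stage 1 = 110,000+8,520 + 26,900+2,200 + 5,870 = 153,490 kg.
Stage 1: m₀ = 153,490 kg, m_f = 153,490 − 110,000 = 43,490 kg; Δv = 356×9.81×ln(3.529) = 3492.4×1.2611 ≈ 4404 m/s.
Stage 2: m₀ = 34,970 kg, m_f = 34,970 − 26,900 = 8,070 kg; Δv = 289×9.81×ln(4.333) = 2835.1×1.4663 ≈ 4157 m/s.
Total Δv = 4404 + 4157 = 8561 m/s.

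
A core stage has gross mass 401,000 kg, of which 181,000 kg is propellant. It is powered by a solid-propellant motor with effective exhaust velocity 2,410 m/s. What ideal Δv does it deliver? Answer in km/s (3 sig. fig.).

m_f = m₀ − m_prop = 401,000 − 181,000 = 220,000 kg.
Rocket equation: Δv = v_e · ln(m₀/m_f) = 2410.0 × ln(1.823) = 2410.0 × 0.6003 ≈ 1446.8 m/s.

Δv ≈ 1.45 km/s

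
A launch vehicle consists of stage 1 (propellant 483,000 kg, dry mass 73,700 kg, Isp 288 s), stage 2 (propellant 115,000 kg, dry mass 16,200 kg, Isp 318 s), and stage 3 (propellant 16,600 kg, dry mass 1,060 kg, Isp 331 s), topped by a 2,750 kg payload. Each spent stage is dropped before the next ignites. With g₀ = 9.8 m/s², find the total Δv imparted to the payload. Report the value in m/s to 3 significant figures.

Δv ≈ 13100 m/s

Ignition mass of stage 1 = 483,000+73,700 + 115,000+16,200 + 16,600+1,060 + 2,750 = 708,310 kg.
Stage 1: m₀ = 708,310 kg, m_f = 708,310 − 483,000 = 225,310 kg; Δv = 288×9.8×ln(3.144) = 2822.4×1.1454 ≈ 3233 m/s.
Stage 2: m₀ = 151,610 kg, m_f = 151,610 − 115,000 = 36,610 kg; Δv = 318×9.8×ln(4.141) = 3116.4×1.4210 ≈ 4428 m/s.
Stage 3: m₀ = 20,410 kg, m_f = 20,410 − 16,600 = 3,810 kg; Δv = 331×9.8×ln(5.357) = 3243.8×1.6784 ≈ 5444 m/s.
Total Δv = 3233 + 4428 + 5444 = 13105 m/s.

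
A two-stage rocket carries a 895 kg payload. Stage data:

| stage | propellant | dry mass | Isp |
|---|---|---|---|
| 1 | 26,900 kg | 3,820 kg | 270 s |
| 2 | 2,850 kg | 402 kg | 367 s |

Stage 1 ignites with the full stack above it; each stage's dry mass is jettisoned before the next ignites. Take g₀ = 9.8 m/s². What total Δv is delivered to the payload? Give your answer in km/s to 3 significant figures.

Ignition mass of stage 1 = 26,900+3,820 + 2,850+402 + 895 = 34,867 kg.
Stage 1: m₀ = 34,867 kg, m_f = 34,867 − 26,900 = 7,967 kg; Δv = 270×9.8×ln(4.376) = 2646.0×1.4762 ≈ 3906 m/s.
Stage 2: m₀ = 4,147 kg, m_f = 4,147 − 2,850 = 1,297 kg; Δv = 367×9.8×ln(3.197) = 3596.6×1.1623 ≈ 4180 m/s.
Total Δv = 3906 + 4180 = 8086 m/s.

Δv ≈ 8.09 km/s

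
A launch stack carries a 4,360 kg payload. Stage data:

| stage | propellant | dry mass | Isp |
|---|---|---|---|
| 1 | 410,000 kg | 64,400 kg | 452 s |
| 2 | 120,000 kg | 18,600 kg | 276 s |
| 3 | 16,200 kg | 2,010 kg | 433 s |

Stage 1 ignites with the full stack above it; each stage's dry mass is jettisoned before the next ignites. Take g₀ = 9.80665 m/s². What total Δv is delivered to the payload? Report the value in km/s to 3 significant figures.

Δv ≈ 13.7 km/s

Ignition mass of stage 1 = 410,000+64,400 + 120,000+18,600 + 16,200+2,010 + 4,360 = 635,570 kg.
Stage 1: m₀ = 635,570 kg, m_f = 635,570 − 410,000 = 225,570 kg; Δv = 452×9.80665×ln(2.818) = 4432.6×1.0359 ≈ 4592 m/s.
Stage 2: m₀ = 161,170 kg, m_f = 161,170 − 120,000 = 41,170 kg; Δv = 276×9.80665×ln(3.915) = 2706.6×1.3647 ≈ 3694 m/s.
Stage 3: m₀ = 22,570 kg, m_f = 22,570 − 16,200 = 6,370 kg; Δv = 433×9.80665×ln(3.543) = 4246.3×1.2650 ≈ 5372 m/s.
Total Δv = 4592 + 3694 + 5372 = 13658 m/s.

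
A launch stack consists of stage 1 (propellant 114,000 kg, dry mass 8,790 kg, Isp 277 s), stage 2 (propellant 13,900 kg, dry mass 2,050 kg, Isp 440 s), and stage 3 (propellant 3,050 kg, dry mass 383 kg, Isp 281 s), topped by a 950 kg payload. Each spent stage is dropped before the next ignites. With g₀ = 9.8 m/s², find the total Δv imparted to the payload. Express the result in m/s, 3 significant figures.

Δv ≈ 12600 m/s

Ignition mass of stage 1 = 114,000+8,790 + 13,900+2,050 + 3,050+383 + 950 = 143,123 kg.
Stage 1: m₀ = 143,123 kg, m_f = 143,123 − 114,000 = 29,123 kg; Δv = 277×9.8×ln(4.914) = 2714.6×1.5922 ≈ 4322 m/s.
Stage 2: m₀ = 20,333 kg, m_f = 20,333 − 13,900 = 6,433 kg; Δv = 440×9.8×ln(3.161) = 4312.0×1.1508 ≈ 4962 m/s.
Stage 3: m₀ = 4,383 kg, m_f = 4,383 − 3,050 = 1,333 kg; Δv = 281×9.8×ln(3.288) = 2753.8×1.1903 ≈ 3278 m/s.
Total Δv = 4322 + 4962 + 3278 = 12562 m/s.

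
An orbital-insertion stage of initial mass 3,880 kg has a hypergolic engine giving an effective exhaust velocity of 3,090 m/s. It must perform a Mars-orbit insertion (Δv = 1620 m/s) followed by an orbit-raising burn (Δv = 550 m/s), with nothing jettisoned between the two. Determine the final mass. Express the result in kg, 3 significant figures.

After the first burn: m = 3880 × exp(−1620/3090.0) = 3880 × 0.59199 = 2,296.92 kg.
After the second burn: m = 2,296.92 × exp(−550/3090.0) = 2,296.92 × 0.83695 = 1,922.41 kg.

final mass ≈ 1920 kg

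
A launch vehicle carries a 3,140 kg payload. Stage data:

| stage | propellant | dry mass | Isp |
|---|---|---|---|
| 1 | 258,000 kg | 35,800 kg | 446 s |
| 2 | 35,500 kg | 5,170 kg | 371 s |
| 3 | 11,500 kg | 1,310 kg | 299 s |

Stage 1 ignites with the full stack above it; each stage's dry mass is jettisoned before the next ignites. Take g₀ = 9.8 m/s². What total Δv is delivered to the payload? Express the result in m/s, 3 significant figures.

Ignition mass of stage 1 = 258,000+35,800 + 35,500+5,170 + 11,500+1,310 + 3,140 = 350,420 kg.
Stage 1: m₀ = 350,420 kg, m_f = 350,420 − 258,000 = 92,420 kg; Δv = 446×9.8×ln(3.792) = 4370.8×1.3328 ≈ 5825 m/s.
Stage 2: m₀ = 56,620 kg, m_f = 56,620 − 35,500 = 21,120 kg; Δv = 371×9.8×ln(2.681) = 3635.8×0.9861 ≈ 3585 m/s.
Stage 3: m₀ = 15,950 kg, m_f = 15,950 − 11,500 = 4,450 kg; Δv = 299×9.8×ln(3.584) = 2930.2×1.2766 ≈ 3741 m/s.
Total Δv = 5825 + 3585 + 3741 = 13151 m/s.

Δv ≈ 13200 m/s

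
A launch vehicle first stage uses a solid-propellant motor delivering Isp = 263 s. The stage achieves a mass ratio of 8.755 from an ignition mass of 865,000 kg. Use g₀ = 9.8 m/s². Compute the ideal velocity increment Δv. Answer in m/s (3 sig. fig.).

v_e = Isp · g₀ = 263 × 9.8 = 2577.4 m/s.
Rocket equation: Δv = v_e · ln(8.755) = 2577.4 × 2.1696 ≈ 5592.0 m/s.

Δv ≈ 5590 m/s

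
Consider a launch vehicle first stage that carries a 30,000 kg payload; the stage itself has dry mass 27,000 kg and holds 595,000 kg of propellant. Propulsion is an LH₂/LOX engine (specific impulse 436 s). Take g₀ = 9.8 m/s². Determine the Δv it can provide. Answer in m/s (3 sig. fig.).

Δv ≈ 10400 m/s

v_e = Isp · g₀ = 436 × 9.8 = 4272.8 m/s.
m₀ = payload + dry + propellant = 30,000 + 27,000 + 595,000 = 652,000 kg.
m_f = payload + dry = 30,000 + 27,000 = 57,000 kg.
Using Δv = v_e ln(m₀/m_f): Δv = v_e · ln(m₀/m_f) = 4272.8 × ln(11.44) = 4272.8 × 2.4370 ≈ 10412.8 m/s.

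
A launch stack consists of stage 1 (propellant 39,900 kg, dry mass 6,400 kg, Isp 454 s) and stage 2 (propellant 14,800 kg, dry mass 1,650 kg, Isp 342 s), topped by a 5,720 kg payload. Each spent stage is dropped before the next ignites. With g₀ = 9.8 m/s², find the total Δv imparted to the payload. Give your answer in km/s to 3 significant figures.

Δv ≈ 7.58 km/s

Ignition mass of stage 1 = 39,900+6,400 + 14,800+1,650 + 5,720 = 68,470 kg.
Stage 1: m₀ = 68,470 kg, m_f = 68,470 − 39,900 = 28,570 kg; Δv = 454×9.8×ln(2.397) = 4449.2×0.8740 ≈ 3889 m/s.
Stage 2: m₀ = 22,170 kg, m_f = 22,170 − 14,800 = 7,370 kg; Δv = 342×9.8×ln(3.008) = 3351.6×1.1013 ≈ 3691 m/s.
Total Δv = 3889 + 3691 = 7580 m/s.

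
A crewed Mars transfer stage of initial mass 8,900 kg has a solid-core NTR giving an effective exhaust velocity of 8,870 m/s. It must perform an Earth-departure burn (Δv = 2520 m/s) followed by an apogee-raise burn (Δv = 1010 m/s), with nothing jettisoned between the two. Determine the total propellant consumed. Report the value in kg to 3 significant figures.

After the first burn: m = 8900 × exp(−2520/8870.0) = 8900 × 0.75269 = 6,698.94 kg.
After the second burn: m = 6,698.94 × exp(−1010/8870.0) = 6,698.94 × 0.89238 = 5,978 kg.
Total propellant = m₀ − m_final = 8900 − 5,978 = 2,922 kg.

total propellant consumed ≈ 2920 kg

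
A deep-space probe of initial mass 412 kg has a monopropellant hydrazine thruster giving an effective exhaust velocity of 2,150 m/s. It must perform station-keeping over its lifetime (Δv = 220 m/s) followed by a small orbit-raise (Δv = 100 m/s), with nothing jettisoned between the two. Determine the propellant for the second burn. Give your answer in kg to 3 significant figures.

After the first burn: m = 412 × exp(−220/2150.0) = 412 × 0.90274 = 371.929 kg.
After the second burn: m = 371.929 × exp(−100/2150.0) = 371.929 × 0.95455 = 355.025 kg.
Second-burn propellant = 371.929 − 355.025 = 16.904 kg.

propellant for the second burn ≈ 16.9 kg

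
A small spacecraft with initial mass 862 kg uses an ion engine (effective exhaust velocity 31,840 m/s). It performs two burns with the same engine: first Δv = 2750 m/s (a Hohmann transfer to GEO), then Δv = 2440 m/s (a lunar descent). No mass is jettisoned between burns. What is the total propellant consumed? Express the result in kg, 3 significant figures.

total propellant consumed ≈ 130 kg

After the first burn: m = 862 × exp(−2750/31840.0) = 862 × 0.91726 = 790.678 kg.
After the second burn: m = 790.678 × exp(−2440/31840.0) = 790.678 × 0.92623 = 732.35 kg.
Total propellant = m₀ − m_final = 862 − 732.35 = 129.65 kg.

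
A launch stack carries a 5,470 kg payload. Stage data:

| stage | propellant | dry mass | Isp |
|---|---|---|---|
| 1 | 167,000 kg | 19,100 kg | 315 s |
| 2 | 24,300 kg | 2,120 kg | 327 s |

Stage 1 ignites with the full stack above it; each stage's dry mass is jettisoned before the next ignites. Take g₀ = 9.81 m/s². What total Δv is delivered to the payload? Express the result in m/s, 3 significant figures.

Ignition mass of stage 1 = 167,000+19,100 + 24,300+2,120 + 5,470 = 217,990 kg.
Stage 1: m₀ = 217,990 kg, m_f = 217,990 − 167,000 = 50,990 kg; Δv = 315×9.81×ln(4.275) = 3090.2×1.4528 ≈ 4489 m/s.
Stage 2: m₀ = 31,890 kg, m_f = 31,890 − 24,300 = 7,590 kg; Δv = 327×9.81×ln(4.202) = 3207.9×1.4355 ≈ 4605 m/s.
Total Δv = 4489 + 4605 = 9094 m/s.

Δv ≈ 9090 m/s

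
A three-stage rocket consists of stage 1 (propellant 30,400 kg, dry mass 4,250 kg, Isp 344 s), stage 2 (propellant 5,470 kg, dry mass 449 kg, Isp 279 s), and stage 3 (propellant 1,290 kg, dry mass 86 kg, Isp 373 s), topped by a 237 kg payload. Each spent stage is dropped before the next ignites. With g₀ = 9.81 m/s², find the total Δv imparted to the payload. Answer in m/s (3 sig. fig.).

Δv ≈ 13700 m/s

Ignition mass of stage 1 = 30,400+4,250 + 5,470+449 + 1,290+86 + 237 = 42,182 kg.
Stage 1: m₀ = 42,182 kg, m_f = 42,182 − 30,400 = 11,782 kg; Δv = 344×9.81×ln(3.58) = 3374.6×1.2754 ≈ 4304 m/s.
Stage 2: m₀ = 7,532 kg, m_f = 7,532 − 5,470 = 2,062 kg; Δv = 279×9.81×ln(3.653) = 2737.0×1.2955 ≈ 3546 m/s.
Stage 3: m₀ = 1,613 kg, m_f = 1,613 − 1,290 = 323 kg; Δv = 373×9.81×ln(4.994) = 3659.1×1.6082 ≈ 5885 m/s.
Total Δv = 4304 + 3546 + 5885 = 13735 m/s.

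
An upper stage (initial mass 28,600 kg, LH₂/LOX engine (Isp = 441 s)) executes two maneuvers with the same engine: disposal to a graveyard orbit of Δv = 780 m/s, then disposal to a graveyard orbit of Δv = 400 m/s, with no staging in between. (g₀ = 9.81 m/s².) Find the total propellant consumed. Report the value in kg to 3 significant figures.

v_e = Isp · g₀ = 441 × 9.81 = 4326.2 m/s.
After the first burn: m = 28600 × exp(−780/4326.2) = 28600 × 0.83502 = 23,881.6 kg.
After the second burn: m = 23,881.6 × exp(−400/4326.2) = 23,881.6 × 0.91169 = 21,772.6 kg.
Total propellant = m₀ − m_final = 28600 − 21,772.6 = 6,827.4 kg.

total propellant consumed ≈ 6830 kg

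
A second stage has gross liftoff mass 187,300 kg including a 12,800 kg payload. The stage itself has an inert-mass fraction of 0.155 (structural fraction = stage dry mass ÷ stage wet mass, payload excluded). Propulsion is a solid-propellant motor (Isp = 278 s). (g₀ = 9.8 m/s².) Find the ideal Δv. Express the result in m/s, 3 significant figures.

Δv ≈ 4220 m/s

Stage wet mass = m₀ − payload = 187,300 − 12,800 = 174,500 kg.
Stage dry mass = ε × stage wet mass = 0.155 × 174,500 = 27,047.5 kg.
Burnout mass m_f = stage dry + payload = 27,047.5 + 12,800 = 39,847.5 kg.
v_e = Isp · g₀ = 278 × 9.8 = 2724.4 m/s.
Rocket equation: Δv = v_e · ln(187,300/39,847.5) = 2724.4 × ln(4.7) = 2724.4 × 1.5477 ≈ 4216 m/s.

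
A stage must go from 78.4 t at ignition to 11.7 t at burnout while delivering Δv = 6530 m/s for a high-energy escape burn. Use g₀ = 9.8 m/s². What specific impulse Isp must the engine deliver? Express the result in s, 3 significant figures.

ln(m₀/m_f) = ln(78400/11700) = ln(6.701) = 1.9022.
From the ideal rocket equation, v_e = Δv / ln(m₀/m_f) = 6530 / 1.9022 = 3432.8 m/s.
Isp = v_e / g₀ = 3432.8 / 9.8 = 350.3 s.

Isp ≈ 350 s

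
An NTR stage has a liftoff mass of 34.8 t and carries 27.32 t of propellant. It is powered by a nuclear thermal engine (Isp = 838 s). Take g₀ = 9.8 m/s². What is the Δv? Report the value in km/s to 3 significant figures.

v_e = Isp · g₀ = 838 × 9.8 = 8212.4 m/s.
m_f = m₀ − m_prop = 34.8 − 27.32 = 7.48 t.
Δv = v_e · ln(m₀/m_f) = 8212.4 × ln(4.652) = 8212.4 × 1.5374 ≈ 12625.6 m/s.

Δv ≈ 12.6 km/s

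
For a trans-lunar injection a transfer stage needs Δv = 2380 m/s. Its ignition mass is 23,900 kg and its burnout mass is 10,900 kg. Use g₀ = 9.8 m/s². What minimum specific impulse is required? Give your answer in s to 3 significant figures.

ln(m₀/m_f) = ln(23900/10900) = ln(2.193) = 0.7851.
By the Tsiolkovsky rocket equation, v_e = Δv / ln(m₀/m_f) = 2380 / 0.7851 = 3031.4 m/s.
Isp = v_e / g₀ = 3031.4 / 9.8 = 309.3 s.

Isp ≈ 309 s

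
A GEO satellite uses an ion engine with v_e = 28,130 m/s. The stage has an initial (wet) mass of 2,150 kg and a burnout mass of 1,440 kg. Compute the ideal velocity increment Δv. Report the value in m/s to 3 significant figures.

Δv ≈ 11300 m/s

Δv = v_e · ln(m₀/m_f) = 28130.0 × ln(1.493) = 28130.0 × 0.4008 ≈ 11275.2 m/s.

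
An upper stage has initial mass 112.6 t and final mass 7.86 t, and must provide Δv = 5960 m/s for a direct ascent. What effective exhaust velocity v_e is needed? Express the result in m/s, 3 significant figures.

v_e ≈ 2240 m/s

ln(m₀/m_f) = ln(112600/7860) = ln(14.33) = 2.6621.
From the ideal rocket equation, v_e = Δv / ln(m₀/m_f) = 5960 / 2.6621 = 2238.9 m/s.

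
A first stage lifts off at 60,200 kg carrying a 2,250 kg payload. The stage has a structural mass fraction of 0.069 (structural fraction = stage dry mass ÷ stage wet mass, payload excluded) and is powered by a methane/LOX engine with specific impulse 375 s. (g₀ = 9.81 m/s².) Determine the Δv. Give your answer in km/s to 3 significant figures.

Stage wet mass = m₀ − payload = 60,200 − 2,250 = 57,950 kg.
Stage dry mass = ε × stage wet mass = 0.069 × 57,950 = 3,998.55 kg.
Burnout mass m_f = stage dry + payload = 3,998.55 + 2,250 = 6,248.55 kg.
v_e = Isp · g₀ = 375 × 9.81 = 3678.8 m/s.
By the Tsiolkovsky rocket equation, Δv = v_e · ln(60,200/6,248.55) = 3678.8 × ln(9.634) = 3678.8 × 2.2653 ≈ 8334 m/s.

Δv ≈ 8.33 km/s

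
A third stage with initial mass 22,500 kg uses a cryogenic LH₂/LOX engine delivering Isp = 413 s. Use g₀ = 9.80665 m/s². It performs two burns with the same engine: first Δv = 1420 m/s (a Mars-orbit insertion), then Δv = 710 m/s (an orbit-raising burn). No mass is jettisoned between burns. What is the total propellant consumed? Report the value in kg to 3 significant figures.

total propellant consumed ≈ 9200 kg

v_e = Isp · g₀ = 413 × 9.80665 = 4050.1 m/s.
After the first burn: m = 22500 × exp(−1420/4050.1) = 22500 × 0.70426 = 15,845.9 kg.
After the second burn: m = 15,845.9 × exp(−710/4050.1) = 15,845.9 × 0.83920 = 13,297.9 kg.
Total propellant = m₀ − m_final = 22500 − 13,297.9 = 9,202.1 kg.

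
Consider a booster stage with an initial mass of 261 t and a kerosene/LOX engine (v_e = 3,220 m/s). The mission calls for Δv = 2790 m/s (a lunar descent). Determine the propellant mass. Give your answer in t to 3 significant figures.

propellant mass ≈ 151 t

m₀/m_f = exp(Δv / v_e) = exp(2790 / 3220.0) = exp(0.8665) = 2.3785.
m_f = 261 / 2.3785 = 109.733 t, so propellant = m₀ − m_f = 261 − 109.733 = 151.267 t.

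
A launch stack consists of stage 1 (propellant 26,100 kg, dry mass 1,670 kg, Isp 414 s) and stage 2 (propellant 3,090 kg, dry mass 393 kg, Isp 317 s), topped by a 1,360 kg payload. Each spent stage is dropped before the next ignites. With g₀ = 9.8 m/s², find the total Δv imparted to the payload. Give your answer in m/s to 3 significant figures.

Δv ≈ 9690 m/s

Ignition mass of stage 1 = 26,100+1,670 + 3,090+393 + 1,360 = 32,613 kg.
Stage 1: m₀ = 32,613 kg, m_f = 32,613 − 26,100 = 6,513 kg; Δv = 414×9.8×ln(5.007) = 4057.2×1.6109 ≈ 6536 m/s.
Stage 2: m₀ = 4,843 kg, m_f = 4,843 − 3,090 = 1,753 kg; Δv = 317×9.8×ln(2.763) = 3106.6×1.0162 ≈ 3157 m/s.
Total Δv = 6536 + 3157 = 9693 m/s.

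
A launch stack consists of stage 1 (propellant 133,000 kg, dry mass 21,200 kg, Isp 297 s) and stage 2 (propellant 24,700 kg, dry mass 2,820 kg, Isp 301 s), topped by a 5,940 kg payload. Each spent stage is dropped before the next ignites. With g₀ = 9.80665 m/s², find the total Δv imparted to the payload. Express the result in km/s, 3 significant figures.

Ignition mass of stage 1 = 133,000+21,200 + 24,700+2,820 + 5,940 = 187,660 kg.
Stage 1: m₀ = 187,660 kg, m_f = 187,660 − 133,000 = 54,660 kg; Δv = 297×9.80665×ln(3.433) = 2912.6×1.2335 ≈ 3593 m/s.
Stage 2: m₀ = 33,460 kg, m_f = 33,460 − 24,700 = 8,760 kg; Δv = 301×9.80665×ln(3.82) = 2951.8×1.3402 ≈ 3956 m/s.
Total Δv = 3593 + 3956 = 7549 m/s.

Δv ≈ 7.55 km/s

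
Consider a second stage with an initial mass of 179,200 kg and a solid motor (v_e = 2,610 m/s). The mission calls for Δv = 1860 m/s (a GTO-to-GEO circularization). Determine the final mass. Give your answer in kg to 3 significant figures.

From the ideal rocket equation, m₀/m_f = exp(Δv / v_e) = exp(1860 / 2610.0) = exp(0.7126) = 2.0394.
m_f = m₀ / 2.0394 = 179,200 / 2.0394 = 87,869 kg.

final mass ≈ 87900 kg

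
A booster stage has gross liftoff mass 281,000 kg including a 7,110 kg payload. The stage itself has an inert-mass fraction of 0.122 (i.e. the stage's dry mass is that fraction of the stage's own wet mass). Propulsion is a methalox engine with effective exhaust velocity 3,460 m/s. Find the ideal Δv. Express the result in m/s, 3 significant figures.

Stage wet mass = m₀ − payload = 281,000 − 7,110 = 273,890 kg.
Stage dry mass = ε × stage wet mass = 0.122 × 273,890 = 33,414.6 kg.
Burnout mass m_f = stage dry + payload = 33,414.6 + 7,110 = 40,524.6 kg.
Δv = v_e · ln(281,000/40,524.6) = 3460.0 × ln(6.934) = 3460.0 × 1.9364 ≈ 6700 m/s.

Δv ≈ 6700 m/s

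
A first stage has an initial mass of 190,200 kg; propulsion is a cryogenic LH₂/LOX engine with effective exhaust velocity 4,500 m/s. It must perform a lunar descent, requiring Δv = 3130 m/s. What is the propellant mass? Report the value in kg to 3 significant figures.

propellant mass ≈ 95300 kg

Using Δv = v_e ln(m₀/m_f): m₀/m_f = exp(Δv / v_e) = exp(3130 / 4500.0) = exp(0.6956) = 2.0048.
m_f = 190,200 / 2.0048 = 94,872.3 kg, so propellant = m₀ − m_f = 190,200 − 94,872.3 = 95,327.7 kg.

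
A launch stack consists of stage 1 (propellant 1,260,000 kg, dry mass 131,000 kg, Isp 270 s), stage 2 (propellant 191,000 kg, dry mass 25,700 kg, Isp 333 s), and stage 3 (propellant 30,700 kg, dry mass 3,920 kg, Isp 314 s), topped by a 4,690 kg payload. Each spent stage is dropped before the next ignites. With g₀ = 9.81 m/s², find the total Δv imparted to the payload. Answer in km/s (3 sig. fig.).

Ignition mass of stage 1 = 1,260,000+131,000 + 191,000+25,700 + 30,700+3,920 + 4,690 = 1,647,010 kg.
Stage 1: m₀ = 1,647,010 kg, m_f = 1,647,010 − 1,260,000 = 387,010 kg; Δv = 270×9.81×ln(4.256) = 2648.7×1.4483 ≈ 3836 m/s.
Stage 2: m₀ = 256,010 kg, m_f = 256,010 − 191,000 = 65,010 kg; Δv = 333×9.81×ln(3.938) = 3266.7×1.3707 ≈ 4478 m/s.
Stage 3: m₀ = 39,310 kg, m_f = 39,310 − 30,700 = 8,610 kg; Δv = 314×9.81×ln(4.566) = 3080.3×1.5186 ≈ 4678 m/s.
Total Δv = 3836 + 4478 + 4678 = 12992 m/s.

Δv ≈ 13.0 km/s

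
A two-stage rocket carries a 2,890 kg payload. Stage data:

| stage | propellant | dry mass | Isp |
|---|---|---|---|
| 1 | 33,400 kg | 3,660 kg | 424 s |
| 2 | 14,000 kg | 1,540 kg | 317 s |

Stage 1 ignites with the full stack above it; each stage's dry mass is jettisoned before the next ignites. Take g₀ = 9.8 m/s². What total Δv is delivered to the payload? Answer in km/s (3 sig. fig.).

Ignition mass of stage 1 = 33,400+3,660 + 14,000+1,540 + 2,890 = 55,490 kg.
Stage 1: m₀ = 55,490 kg, m_f = 55,490 − 33,400 = 22,090 kg; Δv = 424×9.8×ln(2.512) = 4155.2×0.9211 ≈ 3827 m/s.
Stage 2: m₀ = 18,430 kg, m_f = 18,430 − 14,000 = 4,430 kg; Δv = 317×9.8×ln(4.16) = 3106.6×1.4256 ≈ 4429 m/s.
Total Δv = 3827 + 4429 = 8256 m/s.

Δv ≈ 8.26 km/s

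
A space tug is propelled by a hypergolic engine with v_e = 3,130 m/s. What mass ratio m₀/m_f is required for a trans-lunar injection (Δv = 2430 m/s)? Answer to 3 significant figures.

By the Tsiolkovsky rocket equation, m₀/m_f = exp(Δv / v_e) = exp(2430 / 3130.0) = exp(0.7764) = 2.1735.

mass ratio ≈ 2.17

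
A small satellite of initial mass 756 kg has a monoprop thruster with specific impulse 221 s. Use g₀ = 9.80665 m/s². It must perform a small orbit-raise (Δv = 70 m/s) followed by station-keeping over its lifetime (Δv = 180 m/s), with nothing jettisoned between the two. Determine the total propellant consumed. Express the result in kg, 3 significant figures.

total propellant consumed ≈ 82.4 kg

v_e = Isp · g₀ = 221 × 9.80665 = 2167.3 m/s.
After the first burn: m = 756 × exp(−70/2167.3) = 756 × 0.96822 = 731.974 kg.
After the second burn: m = 731.974 × exp(−180/2167.3) = 731.974 × 0.92030 = 673.636 kg.
Total propellant = m₀ − m_final = 756 − 673.636 = 82.364 kg.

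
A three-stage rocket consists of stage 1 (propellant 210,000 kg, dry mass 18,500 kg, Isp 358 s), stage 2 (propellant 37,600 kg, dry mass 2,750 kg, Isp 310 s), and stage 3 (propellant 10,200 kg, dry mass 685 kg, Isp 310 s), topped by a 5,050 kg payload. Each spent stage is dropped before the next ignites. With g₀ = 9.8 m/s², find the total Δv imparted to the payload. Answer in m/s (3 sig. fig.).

Ignition mass of stage 1 = 210,000+18,500 + 37,600+2,750 + 10,200+685 + 5,050 = 284,785 kg.
Stage 1: m₀ = 284,785 kg, m_f = 284,785 − 210,000 = 74,785 kg; Δv = 358×9.8×ln(3.808) = 3508.4×1.3371 ≈ 4691 m/s.
Stage 2: m₀ = 56,285 kg, m_f = 56,285 − 37,600 = 18,685 kg; Δv = 310×9.8×ln(3.012) = 3038.0×1.1027 ≈ 3350 m/s.
Stage 3: m₀ = 15,935 kg, m_f = 15,935 − 10,200 = 5,735 kg; Δv = 310×9.8×ln(2.779) = 3038.0×1.0219 ≈ 3105 m/s.
Total Δv = 4691 + 3350 + 3105 = 11146 m/s.

Δv ≈ 11100 m/s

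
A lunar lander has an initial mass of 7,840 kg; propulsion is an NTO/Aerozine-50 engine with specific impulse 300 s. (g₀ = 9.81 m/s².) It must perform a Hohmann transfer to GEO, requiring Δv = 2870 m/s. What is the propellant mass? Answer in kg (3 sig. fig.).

v_e = Isp · g₀ = 300 × 9.81 = 2943.0 m/s.
Rocket equation: m₀/m_f = exp(Δv / v_e) = exp(2870 / 2943.0) = exp(0.9752) = 2.6517.
m_f = 7,840 / 2.6517 = 2,956.59 kg, so propellant = m₀ − m_f = 7,840 − 2,956.59 = 4,883.41 kg.

propellant mass ≈ 4880 kg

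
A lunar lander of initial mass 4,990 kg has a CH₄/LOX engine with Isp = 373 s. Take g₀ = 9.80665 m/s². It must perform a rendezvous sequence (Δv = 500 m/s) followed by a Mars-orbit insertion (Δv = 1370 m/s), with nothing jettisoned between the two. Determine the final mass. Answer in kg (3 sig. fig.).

v_e = Isp · g₀ = 373 × 9.80665 = 3657.9 m/s.
After the first burn: m = 4990 × exp(−500/3657.9) = 4990 × 0.87224 = 4,352.48 kg.
After the second burn: m = 4,352.48 × exp(−1370/3657.9) = 4,352.48 × 0.68761 = 2,992.81 kg.

final mass ≈ 2990 kg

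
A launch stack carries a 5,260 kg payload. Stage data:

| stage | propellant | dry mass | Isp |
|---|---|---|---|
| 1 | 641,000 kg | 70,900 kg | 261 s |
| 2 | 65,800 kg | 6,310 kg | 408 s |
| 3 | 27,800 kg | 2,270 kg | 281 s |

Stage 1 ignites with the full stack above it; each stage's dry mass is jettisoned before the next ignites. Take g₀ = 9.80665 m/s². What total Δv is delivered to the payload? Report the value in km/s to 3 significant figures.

Δv ≈ 12.0 km/s

Ignition mass of stage 1 = 641,000+70,900 + 65,800+6,310 + 27,800+2,270 + 5,260 = 819,340 kg.
Stage 1: m₀ = 819,340 kg, m_f = 819,340 − 641,000 = 178,340 kg; Δv = 261×9.80665×ln(4.594) = 2559.5×1.5248 ≈ 3903 m/s.
Stage 2: m₀ = 107,440 kg, m_f = 107,440 − 65,800 = 41,640 kg; Δv = 408×9.80665×ln(2.58) = 4001.1×0.9479 ≈ 3793 m/s.
Stage 3: m₀ = 35,330 kg, m_f = 35,330 − 27,800 = 7,530 kg; Δv = 281×9.80665×ln(4.692) = 2755.7×1.5458 ≈ 4260 m/s.
Total Δv = 3903 + 3793 + 4260 = 11956 m/s.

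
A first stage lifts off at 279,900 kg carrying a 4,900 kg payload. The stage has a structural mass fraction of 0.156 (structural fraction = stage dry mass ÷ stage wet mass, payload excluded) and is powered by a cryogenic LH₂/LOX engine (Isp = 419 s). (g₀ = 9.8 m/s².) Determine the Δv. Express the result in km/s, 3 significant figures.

Stage wet mass = m₀ − payload = 279,900 − 4,900 = 275,000 kg.
Stage dry mass = ε × stage wet mass = 0.156 × 275,000 = 42,900 kg.
Burnout mass m_f = stage dry + payload = 42,900 + 4,900 = 47,800 kg.
v_e = Isp · g₀ = 419 × 9.8 = 4106.2 m/s.
Rocket equation: Δv = v_e · ln(279,900/47,800) = 4106.2 × ln(5.856) = 4106.2 × 1.7674 ≈ 7257 m/s.

Δv ≈ 7.26 km/s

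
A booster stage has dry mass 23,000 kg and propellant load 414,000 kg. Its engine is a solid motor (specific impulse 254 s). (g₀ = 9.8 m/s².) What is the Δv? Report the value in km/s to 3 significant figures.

v_e = Isp · g₀ = 254 × 9.8 = 2489.2 m/s.
m₀ = m_dry + m_prop = 23,000 + 414,000 = 437,000 kg.
Δv = v_e · ln(m₀/m_f) = 2489.2 × ln(19) = 2489.2 × 2.9444 ≈ 7329.3 m/s.

Δv ≈ 7.33 km/s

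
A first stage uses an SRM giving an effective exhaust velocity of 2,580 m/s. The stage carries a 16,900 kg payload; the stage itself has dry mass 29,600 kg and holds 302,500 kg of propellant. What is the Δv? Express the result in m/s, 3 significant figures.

Δv ≈ 5200 m/s

m₀ = payload + dry + propellant = 16,900 + 29,600 + 302,500 = 349,000 kg.
m_f = payload + dry = 16,900 + 29,600 = 46,500 kg.
Δv = v_e · ln(m₀/m_f) = 2580.0 × ln(7.505) = 2580.0 × 2.0156 ≈ 5200.3 m/s.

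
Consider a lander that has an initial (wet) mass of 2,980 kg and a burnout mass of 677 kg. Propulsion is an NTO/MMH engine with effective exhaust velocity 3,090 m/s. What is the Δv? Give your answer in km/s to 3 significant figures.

Δv ≈ 4.58 km/s

Δv = v_e · ln(m₀/m_f) = 3090.0 × ln(4.402) = 3090.0 × 1.4820 ≈ 4579.4 m/s.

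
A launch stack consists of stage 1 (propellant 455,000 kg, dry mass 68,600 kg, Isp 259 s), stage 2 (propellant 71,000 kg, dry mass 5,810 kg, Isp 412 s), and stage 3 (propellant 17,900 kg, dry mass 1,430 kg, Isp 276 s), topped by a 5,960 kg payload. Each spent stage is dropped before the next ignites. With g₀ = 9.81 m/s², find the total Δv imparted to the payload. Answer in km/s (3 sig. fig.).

Ignition mass of stage 1 = 455,000+68,600 + 71,000+5,810 + 17,900+1,430 + 5,960 = 625,700 kg.
Stage 1: m₀ = 625,700 kg, m_f = 625,700 − 455,000 = 170,700 kg; Δv = 259×9.81×ln(3.665) = 2540.8×1.2990 ≈ 3300 m/s.
Stage 2: m₀ = 102,100 kg, m_f = 102,100 − 71,000 = 31,100 kg; Δv = 412×9.81×ln(3.283) = 4041.7×1.1887 ≈ 4805 m/s.
Stage 3: m₀ = 25,290 kg, m_f = 25,290 − 17,900 = 7,390 kg; Δv = 276×9.81×ln(3.422) = 2707.6×1.2303 ≈ 3331 m/s.
Total Δv = 3300 + 4805 + 3331 = 11436 m/s.

Δv ≈ 11.4 km/s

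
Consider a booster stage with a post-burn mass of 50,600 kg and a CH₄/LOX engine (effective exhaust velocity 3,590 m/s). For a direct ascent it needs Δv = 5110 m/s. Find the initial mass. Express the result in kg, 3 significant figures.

initial mass ≈ 210000 kg

m₀/m_f = exp(Δv / v_e) = exp(5110 / 3590.0) = exp(1.4234) = 4.1512.
m₀ = m_f × 4.1512 = 50,600 × 4.1512 = 210,051 kg.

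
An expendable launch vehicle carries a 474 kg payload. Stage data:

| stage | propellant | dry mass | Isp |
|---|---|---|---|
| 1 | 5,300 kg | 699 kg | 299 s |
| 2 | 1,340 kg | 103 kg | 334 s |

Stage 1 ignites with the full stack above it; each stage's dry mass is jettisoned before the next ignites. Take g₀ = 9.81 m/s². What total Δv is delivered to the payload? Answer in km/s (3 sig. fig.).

Δv ≈ 7.18 km/s

Ignition mass of stage 1 = 5,300+699 + 1,340+103 + 474 = 7,916 kg.
Stage 1: m₀ = 7,916 kg, m_f = 7,916 − 5,300 = 2,616 kg; Δv = 299×9.81×ln(3.026) = 2933.2×1.1072 ≈ 3248 m/s.
Stage 2: m₀ = 1,917 kg, m_f = 1,917 − 1,340 = 577 kg; Δv = 334×9.81×ln(3.322) = 3276.5×1.2007 ≈ 3934 m/s.
Total Δv = 3248 + 3934 = 7182 m/s.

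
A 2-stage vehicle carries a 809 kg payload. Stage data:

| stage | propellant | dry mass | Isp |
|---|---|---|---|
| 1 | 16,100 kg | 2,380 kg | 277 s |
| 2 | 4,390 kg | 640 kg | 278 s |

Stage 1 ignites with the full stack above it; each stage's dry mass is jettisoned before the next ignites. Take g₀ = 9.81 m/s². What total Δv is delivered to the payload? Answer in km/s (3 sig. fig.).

Δv ≈ 6.75 km/s

Ignition mass of stage 1 = 16,100+2,380 + 4,390+640 + 809 = 24,319 kg.
Stage 1: m₀ = 24,319 kg, m_f = 24,319 − 16,100 = 8,219 kg; Δv = 277×9.81×ln(2.959) = 2717.4×1.0848 ≈ 2948 m/s.
Stage 2: m₀ = 5,839 kg, m_f = 5,839 − 4,390 = 1,449 kg; Δv = 278×9.81×ln(4.03) = 2727.2×1.3937 ≈ 3801 m/s.
Total Δv = 2948 + 3801 = 6749 m/s.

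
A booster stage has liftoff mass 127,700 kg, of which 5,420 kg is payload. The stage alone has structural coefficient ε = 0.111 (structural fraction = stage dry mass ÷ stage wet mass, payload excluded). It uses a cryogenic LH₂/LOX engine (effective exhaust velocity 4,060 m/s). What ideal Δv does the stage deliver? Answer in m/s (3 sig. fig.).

Δv ≈ 7740 m/s

Stage wet mass = m₀ − payload = 127,700 − 5,420 = 122,280 kg.
Stage dry mass = ε × stage wet mass = 0.111 × 122,280 = 13,573.1 kg.
Burnout mass m_f = stage dry + payload = 13,573.1 + 5,420 = 18,993.1 kg.
Δv = v_e · ln(127,700/18,993.1) = 4060.0 × ln(6.723) = 4060.0 × 1.9056 ≈ 7737 m/s.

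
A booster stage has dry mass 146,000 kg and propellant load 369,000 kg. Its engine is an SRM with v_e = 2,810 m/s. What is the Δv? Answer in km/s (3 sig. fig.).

m₀ = m_dry + m_prop = 146,000 + 369,000 = 515,000 kg.
Rocket equation: Δv = v_e · ln(m₀/m_f) = 2810.0 × ln(3.527) = 2810.0 × 1.2606 ≈ 3542.2 m/s.

Δv ≈ 3.54 km/s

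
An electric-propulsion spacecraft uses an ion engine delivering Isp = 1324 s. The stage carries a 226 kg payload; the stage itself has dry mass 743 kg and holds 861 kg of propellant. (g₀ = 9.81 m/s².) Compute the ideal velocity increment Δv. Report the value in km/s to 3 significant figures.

v_e = Isp · g₀ = 1324 × 9.81 = 12988.4 m/s.
m₀ = payload + dry + propellant = 226 + 743 + 861 = 1,830 kg.
m_f = payload + dry = 226 + 743 = 969 kg.
Δv = v_e · ln(m₀/m_f) = 12988.4 × ln(1.889) = 12988.4 × 0.6358 ≈ 8258.1 m/s.

Δv ≈ 8.26 km/s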